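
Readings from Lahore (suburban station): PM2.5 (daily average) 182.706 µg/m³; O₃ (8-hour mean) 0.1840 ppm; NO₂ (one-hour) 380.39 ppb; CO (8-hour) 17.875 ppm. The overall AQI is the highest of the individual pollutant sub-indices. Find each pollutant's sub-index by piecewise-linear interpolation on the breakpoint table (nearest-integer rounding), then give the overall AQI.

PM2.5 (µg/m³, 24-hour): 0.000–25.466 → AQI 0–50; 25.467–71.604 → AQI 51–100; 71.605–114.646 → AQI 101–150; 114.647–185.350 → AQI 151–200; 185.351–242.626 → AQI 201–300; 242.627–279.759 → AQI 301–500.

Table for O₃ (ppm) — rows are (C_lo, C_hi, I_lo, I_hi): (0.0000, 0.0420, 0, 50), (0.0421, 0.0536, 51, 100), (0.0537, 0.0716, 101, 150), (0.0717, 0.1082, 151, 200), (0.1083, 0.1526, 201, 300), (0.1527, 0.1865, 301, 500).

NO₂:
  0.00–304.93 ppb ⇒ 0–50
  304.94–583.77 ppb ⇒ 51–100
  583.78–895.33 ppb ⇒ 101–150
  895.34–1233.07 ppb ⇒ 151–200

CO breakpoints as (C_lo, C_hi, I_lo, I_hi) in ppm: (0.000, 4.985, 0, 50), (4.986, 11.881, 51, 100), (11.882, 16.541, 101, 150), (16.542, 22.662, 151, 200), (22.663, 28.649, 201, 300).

PM2.5: row 114.647–185.350 (AQI 151–200). (200−151)·(182.706−114.647)/(185.350−114.647) + 151 = 49·68.059/70.703 + 151 ≈ 198.17 → 198.
O₃: 0.1840 lies in 0.1527–0.1865, so I_lo=301, I_hi=500, C_lo=0.1527, C_hi=0.1865.
(500−301)/(0.1865−0.1527) × (0.1840−0.1527) + 301 = 199/0.0338 × 0.0313 + 301 ≈ 485.28 → 485.
NO₂ 380.39: bracket 304.94–583.77 → index 51–100; slope 49/278.83, offset 75.45.
AQI = 51 + 49/278.83·75.45 ≈ 64.26 ⇒ 64.
CO: 17.875 lies in 16.542–22.662, so I_lo=151, I_hi=200, C_lo=16.542, C_hi=22.662.
(200−151)/(22.662−16.542) × (17.875−16.542) + 151 = 49/6.120 × 1.333 + 151 ≈ 161.67 → 162.
Sub-indices: PM2.5→198, O₃→485, NO₂→64, CO→162. Overall AQI = max = 485; dominant pollutant is O₃.

485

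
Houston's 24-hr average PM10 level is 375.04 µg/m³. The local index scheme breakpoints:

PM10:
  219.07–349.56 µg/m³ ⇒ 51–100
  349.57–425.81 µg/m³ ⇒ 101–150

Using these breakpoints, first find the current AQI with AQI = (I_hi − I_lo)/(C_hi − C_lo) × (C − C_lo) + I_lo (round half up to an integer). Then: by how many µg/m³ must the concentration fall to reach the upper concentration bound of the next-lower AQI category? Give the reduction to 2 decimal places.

25.48

PM10 375.04: bracket 349.57–425.81 → index 101–150; slope 49/76.24, offset 25.47.
AQI = 101 + 49/76.24·25.47 ≈ 117.37 ⇒ 117.
Current AQI 117 is in the Unhealthy for Sensitive Groups range (101–150). The next-lower category tops out at AQI 100, whose upper concentration bound is 349.56 µg/m³.
Reduction needed = 375.04 − 349.56 = 25.48 µg/m³.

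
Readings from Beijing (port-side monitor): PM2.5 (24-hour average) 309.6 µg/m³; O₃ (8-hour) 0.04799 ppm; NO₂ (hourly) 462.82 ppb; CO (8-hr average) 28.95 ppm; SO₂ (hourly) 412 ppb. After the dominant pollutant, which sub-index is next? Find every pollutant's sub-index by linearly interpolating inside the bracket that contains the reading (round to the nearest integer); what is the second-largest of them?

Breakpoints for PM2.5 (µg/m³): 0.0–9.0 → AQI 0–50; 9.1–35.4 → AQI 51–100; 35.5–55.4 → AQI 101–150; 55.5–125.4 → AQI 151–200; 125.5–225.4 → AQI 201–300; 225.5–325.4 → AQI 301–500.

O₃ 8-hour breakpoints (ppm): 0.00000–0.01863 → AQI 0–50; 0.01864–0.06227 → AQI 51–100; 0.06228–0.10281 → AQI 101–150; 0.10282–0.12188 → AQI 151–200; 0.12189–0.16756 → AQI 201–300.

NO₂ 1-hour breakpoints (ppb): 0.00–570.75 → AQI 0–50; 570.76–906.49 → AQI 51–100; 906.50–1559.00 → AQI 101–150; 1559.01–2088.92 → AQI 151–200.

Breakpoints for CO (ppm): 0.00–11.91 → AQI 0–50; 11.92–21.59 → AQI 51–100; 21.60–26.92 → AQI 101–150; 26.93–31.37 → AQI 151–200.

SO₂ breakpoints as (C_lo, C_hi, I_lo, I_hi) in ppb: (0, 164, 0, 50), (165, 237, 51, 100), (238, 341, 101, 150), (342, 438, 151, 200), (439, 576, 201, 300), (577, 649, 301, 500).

187

PM2.5 309.6: bracket 225.5–325.4 → index 301–500; slope 199/99.9, offset 84.1.
AQI = 301 + 199/99.9·84.1 ≈ 468.53 ⇒ 469.
O₃: row 0.01864–0.06227 (AQI 51–100). (100−51)·(0.04799−0.01864)/(0.06227−0.01864) + 51 = 49·0.02935/0.04363 + 51 ≈ 83.96 → 84.
NO₂ 462.82: bracket 0.00–570.75 → index 0–50; slope 50/570.75, offset 462.82.
AQI = 0 + 50/570.75·462.82 ≈ 40.54 ⇒ 41.
CO 28.95: bracket 26.93–31.37 → index 151–200; slope 49/4.44, offset 2.02.
AQI = 151 + 49/4.44·2.02 ≈ 173.29 ⇒ 173.
SO₂: row 342–438 (AQI 151–200). (200−151)·(412−342)/(438−342) + 151 = 49·70/96 + 151 ≈ 186.73 → 187.
Sub-indices: PM2.5→469, O₃→84, NO₂→41, CO→173, SO₂→187. Ranked high→low: 469, 187, 173, 84, 41. Second-highest sub-index = 187.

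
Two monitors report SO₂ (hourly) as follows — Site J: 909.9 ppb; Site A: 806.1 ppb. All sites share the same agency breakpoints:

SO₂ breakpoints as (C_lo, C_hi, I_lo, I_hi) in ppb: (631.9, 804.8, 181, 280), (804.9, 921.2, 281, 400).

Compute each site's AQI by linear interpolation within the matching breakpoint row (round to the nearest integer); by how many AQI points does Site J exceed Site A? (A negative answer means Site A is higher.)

106

Site J: row 804.9–921.2 (AQI 281–400). (400−281)·(909.9−804.9)/(921.2−804.9) + 281 = 119·105.0/116.3 + 281 ≈ 388.44 → 388.
Site A 806.1: bracket 804.9–921.2 → index 281–400; slope 119/116.3, offset 1.2.
AQI = 281 + 119/116.3·1.2 ≈ 282.23 ⇒ 282.
AQIs: Site J=388, Site A=282. Site J (388) − Site A (282) = 106.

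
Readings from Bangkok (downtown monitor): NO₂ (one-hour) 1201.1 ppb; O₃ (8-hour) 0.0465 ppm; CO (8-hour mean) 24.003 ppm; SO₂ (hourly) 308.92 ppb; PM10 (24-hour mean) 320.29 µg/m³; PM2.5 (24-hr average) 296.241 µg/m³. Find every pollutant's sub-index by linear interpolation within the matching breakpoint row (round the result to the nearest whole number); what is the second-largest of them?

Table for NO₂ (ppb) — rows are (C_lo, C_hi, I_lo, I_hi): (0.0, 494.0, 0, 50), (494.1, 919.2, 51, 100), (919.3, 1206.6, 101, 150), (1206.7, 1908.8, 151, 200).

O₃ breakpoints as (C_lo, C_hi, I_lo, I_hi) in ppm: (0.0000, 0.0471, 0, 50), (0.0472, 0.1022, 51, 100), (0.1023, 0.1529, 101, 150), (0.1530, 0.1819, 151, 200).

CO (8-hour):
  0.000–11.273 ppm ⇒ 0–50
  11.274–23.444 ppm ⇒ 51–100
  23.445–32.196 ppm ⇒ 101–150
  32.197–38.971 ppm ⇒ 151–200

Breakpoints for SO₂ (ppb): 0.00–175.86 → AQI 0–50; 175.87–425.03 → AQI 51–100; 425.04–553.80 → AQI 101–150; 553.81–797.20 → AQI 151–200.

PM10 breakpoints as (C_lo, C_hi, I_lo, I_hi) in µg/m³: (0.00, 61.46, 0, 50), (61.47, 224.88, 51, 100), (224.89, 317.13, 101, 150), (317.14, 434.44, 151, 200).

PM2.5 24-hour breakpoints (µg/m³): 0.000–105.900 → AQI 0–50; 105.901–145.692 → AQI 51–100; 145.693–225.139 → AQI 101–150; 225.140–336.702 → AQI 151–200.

NO₂ 1201.1: bracket 919.3–1206.6 → index 101–150; slope 49/287.3, offset 281.8.
AQI = 101 + 49/287.3·281.8 ≈ 149.06 ⇒ 149.
O₃: 0.0465 ∈ [0.0000, 0.0471] ↔ index [0, 50].
0 + (0.0465−0.0000)·(50−0)/(0.0471−0.0000) = 0 + 0.0465·50/0.0471 ≈ 49.36, so AQI = 49.
CO: 24.003 ∈ [23.445, 32.196] ↔ index [101, 150].
101 + (24.003−23.445)·(150−101)/(32.196−23.445) = 101 + 0.558·49/8.751 ≈ 104.12, so AQI = 104.
SO₂: row 175.87–425.03 (AQI 51–100). (100−51)·(308.92−175.87)/(425.03−175.87) + 51 = 49·133.05/249.16 + 51 ≈ 77.17 → 77.
PM10: 320.29 lies in 317.14–434.44, so I_lo=151, I_hi=200, C_lo=317.14, C_hi=434.44.
(200−151)/(434.44−317.14) × (320.29−317.14) + 151 = 49/117.30 × 3.15 + 151 ≈ 152.32 → 152.
PM2.5: 296.241 lies in 225.140–336.702, so I_lo=151, I_hi=200, C_lo=225.140, C_hi=336.702.
(200−151)/(336.702−225.140) × (296.241−225.140) + 151 = 49/111.562 × 71.101 + 151 ≈ 182.23 → 182.
Sub-indices: NO₂→149, O₃→49, CO→104, SO₂→77, PM10→152, PM2.5→182. Ranked high→low: 182, 152, 149, 104, 77, 49. Second-highest sub-index = 152.

152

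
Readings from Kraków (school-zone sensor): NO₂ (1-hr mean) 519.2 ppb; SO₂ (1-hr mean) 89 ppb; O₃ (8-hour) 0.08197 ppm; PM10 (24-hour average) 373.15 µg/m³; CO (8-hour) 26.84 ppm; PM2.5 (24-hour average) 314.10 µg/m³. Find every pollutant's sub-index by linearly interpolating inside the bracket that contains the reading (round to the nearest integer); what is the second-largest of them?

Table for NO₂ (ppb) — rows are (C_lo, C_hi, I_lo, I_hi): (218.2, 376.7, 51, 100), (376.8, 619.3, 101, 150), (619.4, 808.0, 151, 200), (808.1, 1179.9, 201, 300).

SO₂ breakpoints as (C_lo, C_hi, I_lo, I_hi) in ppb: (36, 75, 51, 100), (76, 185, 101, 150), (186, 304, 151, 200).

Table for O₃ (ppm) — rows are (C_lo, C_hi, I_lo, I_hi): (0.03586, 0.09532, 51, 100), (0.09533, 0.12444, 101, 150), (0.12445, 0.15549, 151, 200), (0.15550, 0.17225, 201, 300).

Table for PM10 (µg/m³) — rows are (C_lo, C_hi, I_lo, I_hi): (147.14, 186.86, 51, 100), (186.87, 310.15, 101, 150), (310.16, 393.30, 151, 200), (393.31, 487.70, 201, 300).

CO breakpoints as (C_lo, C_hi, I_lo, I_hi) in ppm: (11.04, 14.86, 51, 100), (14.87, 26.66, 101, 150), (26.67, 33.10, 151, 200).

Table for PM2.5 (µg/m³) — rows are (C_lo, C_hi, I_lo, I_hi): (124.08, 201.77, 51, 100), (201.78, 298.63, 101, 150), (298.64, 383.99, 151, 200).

NO₂: row 376.8–619.3 (AQI 101–150). (150−101)·(519.2−376.8)/(619.3−376.8) + 101 = 49·142.4/242.5 + 101 ≈ 129.77 → 130.
SO₂: row 76–185 (AQI 101–150). (150−101)·(89−76)/(185−76) + 101 = 49·13/109 + 101 ≈ 106.84 → 107.
O₃: 0.08197 ∈ [0.03586, 0.09532] ↔ index [51, 100].
51 + (0.08197−0.03586)·(100−51)/(0.09532−0.03586) = 51 + 0.04611·49/0.05946 ≈ 89.00, so AQI = 89.
PM10: row 310.16–393.30 (AQI 151–200). (200−151)·(373.15−310.16)/(393.30−310.16) + 151 = 49·62.99/83.14 + 151 ≈ 188.12 → 188.
CO: 26.84 lies in 26.67–33.10, so I_lo=151, I_hi=200, C_lo=26.67, C_hi=33.10.
(200−151)/(33.10−26.67) × (26.84−26.67) + 151 = 49/6.43 × 0.17 + 151 ≈ 152.30 → 152.
PM2.5: 314.10 lies in 298.64–383.99, so I_lo=151, I_hi=200, C_lo=298.64, C_hi=383.99.
(200−151)/(383.99−298.64) × (314.10−298.64) + 151 = 49/85.35 × 15.46 + 151 ≈ 159.88 → 160.
Sub-indices: NO₂→130, SO₂→107, O₃→89, PM10→188, CO→152, PM2.5→160. Ranked high→low: 188, 160, 152, 130, 107, 89. Second-highest sub-index = 160.

160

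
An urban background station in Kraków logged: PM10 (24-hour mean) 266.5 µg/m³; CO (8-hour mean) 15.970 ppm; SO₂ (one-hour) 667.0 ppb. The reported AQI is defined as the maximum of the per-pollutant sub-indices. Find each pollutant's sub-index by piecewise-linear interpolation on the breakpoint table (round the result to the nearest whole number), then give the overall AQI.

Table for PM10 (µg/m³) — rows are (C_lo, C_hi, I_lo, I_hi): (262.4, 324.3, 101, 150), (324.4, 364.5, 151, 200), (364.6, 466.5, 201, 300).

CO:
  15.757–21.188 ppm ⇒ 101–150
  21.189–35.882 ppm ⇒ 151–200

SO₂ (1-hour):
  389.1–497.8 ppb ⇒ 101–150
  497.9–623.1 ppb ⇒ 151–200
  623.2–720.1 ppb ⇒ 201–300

246

PM10: row 262.4–324.3 (AQI 101–150). (150−101)·(266.5−262.4)/(324.3−262.4) + 101 = 49·4.1/61.9 + 101 ≈ 104.25 → 104.
CO 15.970: bracket 15.757–21.188 → index 101–150; slope 49/5.431, offset 0.213.
AQI = 101 + 49/5.431·0.213 ≈ 102.92 ⇒ 103.
SO₂: 667.0 lies in 623.2–720.1, so I_lo=201, I_hi=300, C_lo=623.2, C_hi=720.1.
(300−201)/(720.1−623.2) × (667.0−623.2) + 201 = 99/96.9 × 43.8 + 201 ≈ 245.75 → 246.
Sub-indices: PM10→104, CO→103, SO₂→246. Overall AQI = max = 246; dominant pollutant is SO₂.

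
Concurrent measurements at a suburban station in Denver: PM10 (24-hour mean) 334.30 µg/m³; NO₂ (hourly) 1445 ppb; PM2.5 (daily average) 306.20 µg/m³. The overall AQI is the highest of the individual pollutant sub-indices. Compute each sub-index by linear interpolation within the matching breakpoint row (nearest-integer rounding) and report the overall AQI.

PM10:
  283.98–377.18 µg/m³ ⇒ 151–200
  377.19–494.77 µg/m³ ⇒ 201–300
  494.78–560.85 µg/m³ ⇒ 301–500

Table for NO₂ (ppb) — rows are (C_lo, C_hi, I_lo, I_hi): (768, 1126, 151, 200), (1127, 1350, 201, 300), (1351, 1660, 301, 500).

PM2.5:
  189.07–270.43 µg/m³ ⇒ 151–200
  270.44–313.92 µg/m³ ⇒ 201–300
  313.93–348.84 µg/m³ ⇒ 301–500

PM10: 334.30 ∈ [283.98, 377.18] ↔ index [151, 200].
151 + (334.30−283.98)·(200−151)/(377.18−283.98) = 151 + 50.32·49/93.20 ≈ 177.46, so AQI = 177.
NO₂: 1445 lies in 1351–1660, so I_lo=301, I_hi=500, C_lo=1351, C_hi=1660.
(500−301)/(1660−1351) × (1445−1351) + 301 = 199/309 × 94 + 301 ≈ 361.54 → 362.
PM2.5: row 270.44–313.92 (AQI 201–300). (300−201)·(306.20−270.44)/(313.92−270.44) + 201 = 99·35.76/43.48 + 201 ≈ 282.42 → 282.
Sub-indices: PM10→177, NO₂→362, PM2.5→282. Overall AQI = max = 362; dominant pollutant is NO₂.
AQI 362: Hazardous.

362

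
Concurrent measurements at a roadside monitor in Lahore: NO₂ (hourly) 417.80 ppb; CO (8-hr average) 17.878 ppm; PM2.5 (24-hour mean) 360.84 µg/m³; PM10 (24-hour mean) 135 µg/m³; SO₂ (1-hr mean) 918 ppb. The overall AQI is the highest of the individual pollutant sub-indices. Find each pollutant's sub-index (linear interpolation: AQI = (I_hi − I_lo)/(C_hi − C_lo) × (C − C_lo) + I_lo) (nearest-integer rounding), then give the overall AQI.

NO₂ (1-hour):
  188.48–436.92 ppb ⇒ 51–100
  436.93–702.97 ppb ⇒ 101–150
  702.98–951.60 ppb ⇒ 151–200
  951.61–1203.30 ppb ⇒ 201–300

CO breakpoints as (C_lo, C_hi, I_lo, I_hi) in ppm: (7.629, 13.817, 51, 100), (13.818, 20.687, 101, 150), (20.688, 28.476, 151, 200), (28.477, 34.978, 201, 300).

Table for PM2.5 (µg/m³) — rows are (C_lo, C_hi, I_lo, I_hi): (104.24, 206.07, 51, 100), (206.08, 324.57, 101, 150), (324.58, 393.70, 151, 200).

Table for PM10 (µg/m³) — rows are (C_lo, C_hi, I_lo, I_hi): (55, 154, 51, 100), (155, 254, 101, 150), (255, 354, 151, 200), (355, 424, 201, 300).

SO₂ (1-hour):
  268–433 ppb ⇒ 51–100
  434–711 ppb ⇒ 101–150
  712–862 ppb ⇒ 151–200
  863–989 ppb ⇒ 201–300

NO₂ 417.80: bracket 188.48–436.92 → index 51–100; slope 49/248.44, offset 229.32.
AQI = 51 + 49/248.44·229.32 ≈ 96.23 ⇒ 96.
CO: 17.878 lies in 13.818–20.687, so I_lo=101, I_hi=150, C_lo=13.818, C_hi=20.687.
(150−101)/(20.687−13.818) × (17.878−13.818) + 101 = 49/6.869 × 4.060 + 101 ≈ 129.96 → 130.
PM2.5 360.84: bracket 324.58–393.70 → index 151–200; slope 49/69.12, offset 36.26.
AQI = 151 + 49/69.12·36.26 ≈ 176.71 ⇒ 177.
PM10: 135 lies in 55–154, so I_lo=51, I_hi=100, C_lo=55, C_hi=154.
(100−51)/(154−55) × (135−55) + 51 = 49/99 × 80 + 51 ≈ 90.60 → 91.
SO₂: 918 lies in 863–989, so I_lo=201, I_hi=300, C_lo=863, C_hi=989.
(300−201)/(989−863) × (918−863) + 201 = 99/126 × 55 + 201 ≈ 244.21 → 244.
Sub-indices: NO₂→96, CO→130, PM2.5→177, PM10→91, SO₂→244. Overall AQI = max = 244; dominant pollutant is SO₂.

244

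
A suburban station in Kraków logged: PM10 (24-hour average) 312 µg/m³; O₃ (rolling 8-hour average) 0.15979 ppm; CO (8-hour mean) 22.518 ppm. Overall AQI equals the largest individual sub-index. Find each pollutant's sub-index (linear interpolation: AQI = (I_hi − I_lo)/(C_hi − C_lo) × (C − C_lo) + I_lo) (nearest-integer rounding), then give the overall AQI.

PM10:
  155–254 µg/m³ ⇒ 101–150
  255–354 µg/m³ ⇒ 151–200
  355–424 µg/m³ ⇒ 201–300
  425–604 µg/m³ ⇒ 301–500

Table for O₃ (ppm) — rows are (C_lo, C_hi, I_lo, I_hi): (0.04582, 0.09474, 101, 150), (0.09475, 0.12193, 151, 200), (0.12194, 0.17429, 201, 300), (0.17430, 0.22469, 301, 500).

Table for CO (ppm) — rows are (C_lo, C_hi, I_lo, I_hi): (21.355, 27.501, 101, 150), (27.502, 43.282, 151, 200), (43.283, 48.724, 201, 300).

273

PM10: row 255–354 (AQI 151–200). (200−151)·(312−255)/(354−255) + 151 = 49·57/99 + 151 ≈ 179.21 → 179.
O₃: 0.15979 ∈ [0.12194, 0.17429] ↔ index [201, 300].
201 + (0.15979−0.12194)·(300−201)/(0.17429−0.12194) = 201 + 0.03785·99/0.05235 ≈ 272.58, so AQI = 273.
CO: 22.518 ∈ [21.355, 27.501] ↔ index [101, 150].
101 + (22.518−21.355)·(150−101)/(27.501−21.355) = 101 + 1.163·49/6.146 ≈ 110.27, so AQI = 110.
Sub-indices: PM10→179, O₃→273, CO→110. Overall AQI = max = 273; dominant pollutant is O₃.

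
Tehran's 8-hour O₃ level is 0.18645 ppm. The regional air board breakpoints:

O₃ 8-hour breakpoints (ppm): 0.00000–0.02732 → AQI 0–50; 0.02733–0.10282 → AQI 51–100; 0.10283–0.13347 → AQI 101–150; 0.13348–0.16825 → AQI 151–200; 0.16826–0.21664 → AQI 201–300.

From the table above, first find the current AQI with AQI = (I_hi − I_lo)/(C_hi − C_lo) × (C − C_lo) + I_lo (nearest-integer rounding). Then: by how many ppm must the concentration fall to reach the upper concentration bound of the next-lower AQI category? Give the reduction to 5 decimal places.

O₃: row 0.16826–0.21664 (AQI 201–300). (300−201)·(0.18645−0.16826)/(0.21664−0.16826) + 201 = 99·0.01819/0.04838 + 201 ≈ 238.22 → 238.
Current AQI 238 is in the Very Unhealthy range (201–300). The next-lower category tops out at AQI 200, whose upper concentration bound is 0.16825 ppm.
Reduction needed = 0.18645 − 0.16825 = 0.01820 ppm.

0.01820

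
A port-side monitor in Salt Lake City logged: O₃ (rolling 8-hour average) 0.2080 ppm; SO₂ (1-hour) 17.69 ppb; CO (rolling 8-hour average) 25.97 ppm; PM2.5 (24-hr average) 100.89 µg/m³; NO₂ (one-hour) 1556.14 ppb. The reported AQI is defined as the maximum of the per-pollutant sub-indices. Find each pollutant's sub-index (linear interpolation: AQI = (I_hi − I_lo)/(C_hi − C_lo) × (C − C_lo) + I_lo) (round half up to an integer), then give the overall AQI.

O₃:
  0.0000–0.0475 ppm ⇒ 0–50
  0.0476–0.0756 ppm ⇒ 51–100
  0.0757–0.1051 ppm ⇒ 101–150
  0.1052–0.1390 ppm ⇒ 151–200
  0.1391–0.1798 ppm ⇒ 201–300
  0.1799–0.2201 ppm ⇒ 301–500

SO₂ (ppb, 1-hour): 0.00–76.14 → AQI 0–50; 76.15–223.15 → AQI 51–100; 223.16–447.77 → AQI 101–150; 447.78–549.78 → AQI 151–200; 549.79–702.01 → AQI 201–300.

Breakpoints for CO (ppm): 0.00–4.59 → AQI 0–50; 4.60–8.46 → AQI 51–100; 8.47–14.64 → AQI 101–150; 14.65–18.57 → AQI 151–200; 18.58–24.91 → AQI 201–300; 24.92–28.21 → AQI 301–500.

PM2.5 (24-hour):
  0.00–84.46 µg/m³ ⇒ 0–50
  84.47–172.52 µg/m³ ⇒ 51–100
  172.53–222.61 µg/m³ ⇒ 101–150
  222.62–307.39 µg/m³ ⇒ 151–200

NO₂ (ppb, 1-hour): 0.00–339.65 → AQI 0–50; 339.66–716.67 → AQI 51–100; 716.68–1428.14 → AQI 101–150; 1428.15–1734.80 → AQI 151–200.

O₃: row 0.1799–0.2201 (AQI 301–500). (500−301)·(0.2080−0.1799)/(0.2201−0.1799) + 301 = 199·0.0281/0.0402 + 301 ≈ 440.10 → 440.
SO₂: 17.69 ∈ [0.00, 76.14] ↔ index [0, 50].
0 + (17.69−0.00)·(50−0)/(76.14−0.00) = 0 + 17.69·50/76.14 ≈ 11.62, so AQI = 12.
CO: 25.97 ∈ [24.92, 28.21] ↔ index [301, 500].
301 + (25.97−24.92)·(500−301)/(28.21−24.92) = 301 + 1.05·199/3.29 ≈ 364.51, so AQI = 365.
PM2.5: 100.89 lies in 84.47–172.52, so I_lo=51, I_hi=100, C_lo=84.47, C_hi=172.52.
(100−51)/(172.52−84.47) × (100.89−84.47) + 51 = 49/88.05 × 16.42 + 51 ≈ 60.14 → 60.
NO₂ 1556.14: bracket 1428.15–1734.80 → index 151–200; slope 49/306.65, offset 127.99.
AQI = 151 + 49/306.65·127.99 ≈ 171.45 ⇒ 171.
Sub-indices: O₃→440, SO₂→12, CO→365, PM2.5→60, NO₂→171. Overall AQI = max = 440; dominant pollutant is O₃.

440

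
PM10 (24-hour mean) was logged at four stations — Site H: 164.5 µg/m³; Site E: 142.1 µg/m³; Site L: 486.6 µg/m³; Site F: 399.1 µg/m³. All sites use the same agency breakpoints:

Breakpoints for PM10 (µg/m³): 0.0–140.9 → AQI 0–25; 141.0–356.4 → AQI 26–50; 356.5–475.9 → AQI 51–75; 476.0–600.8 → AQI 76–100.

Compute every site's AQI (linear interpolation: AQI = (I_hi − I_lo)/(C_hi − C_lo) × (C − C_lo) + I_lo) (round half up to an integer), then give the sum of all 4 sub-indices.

Site H: row 141.0–356.4 (AQI 26–50). (50−26)·(164.5−141.0)/(356.4−141.0) + 26 = 24·23.5/215.4 + 26 ≈ 28.62 → 29.
Site E: 142.1 lies in 141.0–356.4, so I_lo=26, I_hi=50, C_lo=141.0, C_hi=356.4.
(50−26)/(356.4−141.0) × (142.1−141.0) + 26 = 24/215.4 × 1.1 + 26 ≈ 26.12 → 26.
Site L: row 476.0–600.8 (AQI 76–100). (100−76)·(486.6−476.0)/(600.8−476.0) + 76 = 24·10.6/124.8 + 76 ≈ 78.04 → 78.
Site F 399.1: bracket 356.5–475.9 → index 51–75; slope 24/119.4, offset 42.6.
AQI = 51 + 24/119.4·42.6 ≈ 59.56 ⇒ 60.
AQIs: Site H=29, Site E=26, Site L=78, Site F=60. Sum = 29 + 26 + 78 + 60 = 193.

193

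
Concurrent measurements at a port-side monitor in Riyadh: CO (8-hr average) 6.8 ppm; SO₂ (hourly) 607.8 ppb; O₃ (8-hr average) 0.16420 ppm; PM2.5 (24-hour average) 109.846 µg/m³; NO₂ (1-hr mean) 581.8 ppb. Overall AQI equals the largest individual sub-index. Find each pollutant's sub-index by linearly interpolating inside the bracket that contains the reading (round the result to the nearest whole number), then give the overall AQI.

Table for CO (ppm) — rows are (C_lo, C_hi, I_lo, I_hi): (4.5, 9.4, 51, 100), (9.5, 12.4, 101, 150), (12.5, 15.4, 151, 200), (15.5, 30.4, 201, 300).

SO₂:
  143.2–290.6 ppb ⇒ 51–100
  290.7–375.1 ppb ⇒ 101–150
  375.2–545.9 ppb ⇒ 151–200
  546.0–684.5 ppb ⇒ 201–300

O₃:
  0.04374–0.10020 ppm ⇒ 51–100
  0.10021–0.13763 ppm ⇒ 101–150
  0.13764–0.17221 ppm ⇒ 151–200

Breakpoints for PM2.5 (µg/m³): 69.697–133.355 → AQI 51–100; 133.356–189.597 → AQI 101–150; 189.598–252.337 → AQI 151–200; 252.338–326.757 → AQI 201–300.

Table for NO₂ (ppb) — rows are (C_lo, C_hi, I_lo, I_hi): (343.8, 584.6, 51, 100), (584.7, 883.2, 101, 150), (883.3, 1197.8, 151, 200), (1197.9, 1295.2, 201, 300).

CO: 6.8 lies in 4.5–9.4, so I_lo=51, I_hi=100, C_lo=4.5, C_hi=9.4.
(100−51)/(9.4−4.5) × (6.8−4.5) + 51 = 49/4.9 × 2.3 + 51 ≈ 74.00 → 74.
SO₂ 607.8: bracket 546.0–684.5 → index 201–300; slope 99/138.5, offset 61.8.
AQI = 201 + 99/138.5·61.8 ≈ 245.17 ⇒ 245.
O₃: 0.16420 ∈ [0.13764, 0.17221] ↔ index [151, 200].
151 + (0.16420−0.13764)·(200−151)/(0.17221−0.13764) = 151 + 0.02656·49/0.03457 ≈ 188.65, so AQI = 189.
PM2.5 109.846: bracket 69.697–133.355 → index 51–100; slope 49/63.658, offset 40.149.
AQI = 51 + 49/63.658·40.149 ≈ 81.90 ⇒ 82.
NO₂ 581.8: bracket 343.8–584.6 → index 51–100; slope 49/240.8, offset 238.0.
AQI = 51 + 49/240.8·238.0 ≈ 99.43 ⇒ 99.
Sub-indices: CO→74, SO₂→245, O₃→189, PM2.5→82, NO₂→99. Overall AQI = max = 245; dominant pollutant is SO₂.
AQI 245: Very Unhealthy.

245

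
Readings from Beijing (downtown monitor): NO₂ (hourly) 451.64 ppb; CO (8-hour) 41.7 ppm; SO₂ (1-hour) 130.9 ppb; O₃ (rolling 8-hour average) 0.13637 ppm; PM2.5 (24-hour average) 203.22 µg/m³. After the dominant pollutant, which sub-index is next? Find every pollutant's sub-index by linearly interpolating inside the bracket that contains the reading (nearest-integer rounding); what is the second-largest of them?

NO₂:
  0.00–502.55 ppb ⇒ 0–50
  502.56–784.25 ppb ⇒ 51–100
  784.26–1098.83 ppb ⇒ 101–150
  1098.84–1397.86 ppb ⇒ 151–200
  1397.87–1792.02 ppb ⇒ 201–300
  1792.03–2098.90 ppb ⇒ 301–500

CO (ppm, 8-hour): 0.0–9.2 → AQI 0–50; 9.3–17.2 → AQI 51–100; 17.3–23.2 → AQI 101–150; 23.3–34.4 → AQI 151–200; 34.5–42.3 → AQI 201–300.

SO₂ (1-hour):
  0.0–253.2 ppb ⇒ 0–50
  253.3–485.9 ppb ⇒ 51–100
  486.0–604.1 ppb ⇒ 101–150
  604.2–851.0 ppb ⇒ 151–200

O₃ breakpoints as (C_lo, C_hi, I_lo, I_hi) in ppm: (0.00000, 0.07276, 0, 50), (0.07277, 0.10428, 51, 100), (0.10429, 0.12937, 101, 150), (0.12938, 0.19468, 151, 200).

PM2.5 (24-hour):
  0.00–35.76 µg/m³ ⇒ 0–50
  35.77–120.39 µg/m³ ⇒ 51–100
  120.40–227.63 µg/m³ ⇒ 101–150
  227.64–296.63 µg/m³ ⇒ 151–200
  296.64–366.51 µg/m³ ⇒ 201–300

NO₂: 451.64 ∈ [0.00, 502.55] ↔ index [0, 50].
0 + (451.64−0.00)·(50−0)/(502.55−0.00) = 0 + 451.64·50/502.55 ≈ 44.93, so AQI = 45.
CO 41.7: bracket 34.5–42.3 → index 201–300; slope 99/7.8, offset 7.2.
AQI = 201 + 99/7.8·7.2 ≈ 292.38 ⇒ 292.
SO₂: 130.9 lies in 0.0–253.2, so I_lo=0, I_hi=50, C_lo=0.0, C_hi=253.2.
(50−0)/(253.2−0.0) × (130.9−0.0) + 0 = 50/253.2 × 130.9 + 0 ≈ 25.85 → 26.
O₃: 0.13637 lies in 0.12938–0.19468, so I_lo=151, I_hi=200, C_lo=0.12938, C_hi=0.19468.
(200−151)/(0.19468−0.12938) × (0.13637−0.12938) + 151 = 49/0.06530 × 0.00699 + 151 ≈ 156.25 → 156.
PM2.5: 203.22 lies in 120.40–227.63, so I_lo=101, I_hi=150, C_lo=120.40, C_hi=227.63.
(150−101)/(227.63−120.40) × (203.22−120.40) + 101 = 49/107.23 × 82.82 + 101 ≈ 138.85 → 139.
Sub-indices: NO₂→45, CO→292, SO₂→26, O₃→156, PM2.5→139. Ranked high→low: 292, 156, 139, 45, 26. Second-highest sub-index = 156.

156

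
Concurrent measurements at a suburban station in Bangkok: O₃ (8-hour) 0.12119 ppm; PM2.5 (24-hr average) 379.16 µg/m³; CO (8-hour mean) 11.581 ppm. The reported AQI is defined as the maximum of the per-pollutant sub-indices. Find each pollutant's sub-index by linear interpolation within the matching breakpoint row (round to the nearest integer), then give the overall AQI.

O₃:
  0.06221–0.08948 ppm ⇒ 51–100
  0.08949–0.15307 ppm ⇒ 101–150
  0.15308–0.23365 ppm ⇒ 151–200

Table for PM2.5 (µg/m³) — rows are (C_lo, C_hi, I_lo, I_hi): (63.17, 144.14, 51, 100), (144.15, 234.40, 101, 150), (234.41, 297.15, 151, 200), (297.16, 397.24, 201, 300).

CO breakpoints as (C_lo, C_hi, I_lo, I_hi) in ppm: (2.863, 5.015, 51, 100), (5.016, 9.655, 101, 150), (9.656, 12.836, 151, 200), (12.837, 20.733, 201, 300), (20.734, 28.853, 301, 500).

282

O₃: 0.12119 lies in 0.08949–0.15307, so I_lo=101, I_hi=150, C_lo=0.08949, C_hi=0.15307.
(150−101)/(0.15307−0.08949) × (0.12119−0.08949) + 101 = 49/0.06358 × 0.03170 + 101 ≈ 125.43 → 125.
PM2.5: 379.16 ∈ [297.16, 397.24] ↔ index [201, 300].
201 + (379.16−297.16)·(300−201)/(397.24−297.16) = 201 + 82.00·99/100.08 ≈ 282.12, so AQI = 282.
CO: 11.581 ∈ [9.656, 12.836] ↔ index [151, 200].
151 + (11.581−9.656)·(200−151)/(12.836−9.656) = 151 + 1.925·49/3.180 ≈ 180.66, so AQI = 181.
Sub-indices: O₃→125, PM2.5→282, CO→181. Overall AQI = max = 282; dominant pollutant is PM2.5.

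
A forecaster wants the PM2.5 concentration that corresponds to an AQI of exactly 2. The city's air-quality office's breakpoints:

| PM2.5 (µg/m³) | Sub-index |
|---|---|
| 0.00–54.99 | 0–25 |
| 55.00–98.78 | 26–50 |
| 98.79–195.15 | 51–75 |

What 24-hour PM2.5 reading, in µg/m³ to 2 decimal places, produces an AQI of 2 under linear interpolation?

4.40

AQI 2 lies in the 0–25 band, which corresponds to 0.00–54.99 µg/m³.
C = 0.00 + (2−0)×(54.99−0.00)/(25−0) = 0.00 + 2×54.99/25 ≈ 4.3992 µg/m³ → 4.40 µg/m³ to 2 dp.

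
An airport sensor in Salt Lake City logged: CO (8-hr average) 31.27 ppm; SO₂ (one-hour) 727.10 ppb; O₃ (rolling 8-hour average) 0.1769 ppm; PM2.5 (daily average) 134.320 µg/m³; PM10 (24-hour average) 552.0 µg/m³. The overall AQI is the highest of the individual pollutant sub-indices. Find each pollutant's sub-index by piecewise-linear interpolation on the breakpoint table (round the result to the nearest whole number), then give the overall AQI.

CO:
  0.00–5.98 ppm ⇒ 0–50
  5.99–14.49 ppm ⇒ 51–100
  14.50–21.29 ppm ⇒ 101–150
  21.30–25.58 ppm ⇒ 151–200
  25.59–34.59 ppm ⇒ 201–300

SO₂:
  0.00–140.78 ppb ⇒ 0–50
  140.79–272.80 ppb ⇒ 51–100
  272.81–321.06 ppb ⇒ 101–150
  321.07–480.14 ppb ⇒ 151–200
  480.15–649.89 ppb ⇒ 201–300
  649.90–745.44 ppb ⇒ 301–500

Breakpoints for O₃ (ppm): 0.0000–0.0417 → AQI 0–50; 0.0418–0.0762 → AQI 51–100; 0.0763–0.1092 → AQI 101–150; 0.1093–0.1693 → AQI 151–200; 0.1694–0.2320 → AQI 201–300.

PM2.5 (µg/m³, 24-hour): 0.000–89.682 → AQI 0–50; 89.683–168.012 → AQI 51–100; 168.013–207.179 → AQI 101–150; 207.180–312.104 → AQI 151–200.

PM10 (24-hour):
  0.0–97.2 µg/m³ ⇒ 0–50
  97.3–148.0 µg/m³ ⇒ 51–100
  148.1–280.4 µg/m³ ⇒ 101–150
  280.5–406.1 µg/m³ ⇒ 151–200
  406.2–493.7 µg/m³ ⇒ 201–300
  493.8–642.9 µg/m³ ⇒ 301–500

CO: 31.27 ∈ [25.59, 34.59] ↔ index [201, 300].
201 + (31.27−25.59)·(300−201)/(34.59−25.59) = 201 + 5.68·99/9.00 ≈ 263.48, so AQI = 263.
SO₂: 727.10 lies in 649.90–745.44, so I_lo=301, I_hi=500, C_lo=649.90, C_hi=745.44.
(500−301)/(745.44−649.90) × (727.10−649.90) + 301 = 199/95.54 × 77.20 + 301 ≈ 461.80 → 462.
O₃: row 0.1694–0.2320 (AQI 201–300). (300−201)·(0.1769−0.1694)/(0.2320−0.1694) + 201 = 99·0.0075/0.0626 + 201 ≈ 212.86 → 213.
PM2.5 134.320: bracket 89.683–168.012 → index 51–100; slope 49/78.329, offset 44.637.
AQI = 51 + 49/78.329·44.637 ≈ 78.92 ⇒ 79.
PM10: 552.0 ∈ [493.8, 642.9] ↔ index [301, 500].
301 + (552.0−493.8)·(500−301)/(642.9−493.8) = 301 + 58.2·199/149.1 ≈ 378.68, so AQI = 379.
Sub-indices: CO→263, SO₂→462, O₃→213, PM2.5→79, PM10→379. Overall AQI = max = 462; dominant pollutant is SO₂.

462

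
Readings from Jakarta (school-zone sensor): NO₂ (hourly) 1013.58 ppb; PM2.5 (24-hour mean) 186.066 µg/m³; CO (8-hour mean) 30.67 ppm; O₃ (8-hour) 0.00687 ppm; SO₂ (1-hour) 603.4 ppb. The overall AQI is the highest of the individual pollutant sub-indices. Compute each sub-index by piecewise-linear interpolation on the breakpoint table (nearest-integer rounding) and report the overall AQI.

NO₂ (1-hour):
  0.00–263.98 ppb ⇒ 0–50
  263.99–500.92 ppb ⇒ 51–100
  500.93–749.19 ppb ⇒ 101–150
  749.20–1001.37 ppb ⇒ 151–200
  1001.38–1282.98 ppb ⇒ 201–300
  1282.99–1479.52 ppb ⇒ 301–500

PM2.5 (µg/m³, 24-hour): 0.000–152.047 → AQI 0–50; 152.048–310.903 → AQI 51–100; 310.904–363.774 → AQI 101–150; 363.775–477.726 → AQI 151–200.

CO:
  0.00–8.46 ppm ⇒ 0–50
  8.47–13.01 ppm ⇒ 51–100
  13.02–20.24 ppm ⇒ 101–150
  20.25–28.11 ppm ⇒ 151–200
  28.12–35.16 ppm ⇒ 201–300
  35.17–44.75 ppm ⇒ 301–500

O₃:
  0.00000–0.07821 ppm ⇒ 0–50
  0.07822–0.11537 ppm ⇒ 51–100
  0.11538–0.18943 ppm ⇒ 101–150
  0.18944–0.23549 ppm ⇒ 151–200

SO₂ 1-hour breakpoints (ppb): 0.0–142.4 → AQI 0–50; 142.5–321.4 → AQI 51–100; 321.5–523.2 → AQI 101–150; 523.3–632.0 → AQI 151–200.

NO₂: 1013.58 lies in 1001.38–1282.98, so I_lo=201, I_hi=300, C_lo=1001.38, C_hi=1282.98.
(300−201)/(1282.98−1001.38) × (1013.58−1001.38) + 201 = 99/281.60 × 12.20 + 201 ≈ 205.29 → 205.
PM2.5: 186.066 ∈ [152.048, 310.903] ↔ index [51, 100].
51 + (186.066−152.048)·(100−51)/(310.903−152.048) = 51 + 34.018·49/158.855 ≈ 61.49, so AQI = 61.
CO: 30.67 lies in 28.12–35.16, so I_lo=201, I_hi=300, C_lo=28.12, C_hi=35.16.
(300−201)/(35.16−28.12) × (30.67−28.12) + 201 = 99/7.04 × 2.55 + 201 ≈ 236.86 → 237.
O₃: 0.00687 ∈ [0.00000, 0.07821] ↔ index [0, 50].
0 + (0.00687−0.00000)·(50−0)/(0.07821−0.00000) = 0 + 0.00687·50/0.07821 ≈ 4.39, so AQI = 4.
SO₂: 603.4 ∈ [523.3, 632.0] ↔ index [151, 200].
151 + (603.4−523.3)·(200−151)/(632.0−523.3) = 151 + 80.1·49/108.7 ≈ 187.11, so AQI = 187.
Sub-indices: NO₂→205, PM2.5→61, CO→237, O₃→4, SO₂→187. Overall AQI = max = 237; dominant pollutant is CO.

237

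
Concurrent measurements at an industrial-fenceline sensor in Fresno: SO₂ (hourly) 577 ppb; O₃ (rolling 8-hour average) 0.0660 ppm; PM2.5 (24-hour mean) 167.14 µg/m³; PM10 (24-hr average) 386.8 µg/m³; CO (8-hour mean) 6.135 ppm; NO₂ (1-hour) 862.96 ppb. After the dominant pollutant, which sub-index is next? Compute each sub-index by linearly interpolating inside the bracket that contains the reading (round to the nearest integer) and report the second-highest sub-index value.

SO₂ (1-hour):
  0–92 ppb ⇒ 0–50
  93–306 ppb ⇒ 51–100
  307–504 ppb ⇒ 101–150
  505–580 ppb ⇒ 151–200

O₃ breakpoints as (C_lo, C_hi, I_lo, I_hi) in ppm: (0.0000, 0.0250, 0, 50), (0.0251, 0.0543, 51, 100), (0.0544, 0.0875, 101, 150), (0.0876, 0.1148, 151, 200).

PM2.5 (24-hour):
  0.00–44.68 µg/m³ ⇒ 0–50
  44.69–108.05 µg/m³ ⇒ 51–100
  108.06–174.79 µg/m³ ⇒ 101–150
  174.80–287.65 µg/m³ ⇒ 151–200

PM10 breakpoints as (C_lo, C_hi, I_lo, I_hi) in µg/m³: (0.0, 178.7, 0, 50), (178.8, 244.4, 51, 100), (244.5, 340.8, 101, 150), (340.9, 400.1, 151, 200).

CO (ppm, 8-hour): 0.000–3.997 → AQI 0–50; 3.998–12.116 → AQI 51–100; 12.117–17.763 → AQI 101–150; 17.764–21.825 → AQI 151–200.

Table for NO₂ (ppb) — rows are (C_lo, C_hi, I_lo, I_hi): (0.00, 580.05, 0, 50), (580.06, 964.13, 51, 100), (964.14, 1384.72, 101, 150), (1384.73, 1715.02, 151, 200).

SO₂: 577 ∈ [505, 580] ↔ index [151, 200].
151 + (577−505)·(200−151)/(580−505) = 151 + 72·49/75 ≈ 198.04, so AQI = 198.
O₃: 0.0660 lies in 0.0544–0.0875, so I_lo=101, I_hi=150, C_lo=0.0544, C_hi=0.0875.
(150−101)/(0.0875−0.0544) × (0.0660−0.0544) + 101 = 49/0.0331 × 0.0116 + 101 ≈ 118.17 → 118.
PM2.5: 167.14 lies in 108.06–174.79, so I_lo=101, I_hi=150, C_lo=108.06, C_hi=174.79.
(150−101)/(174.79−108.06) × (167.14−108.06) + 101 = 49/66.73 × 59.08 + 101 ≈ 144.38 → 144.
PM10: 386.8 lies in 340.9–400.1, so I_lo=151, I_hi=200, C_lo=340.9, C_hi=400.1.
(200−151)/(400.1−340.9) × (386.8−340.9) + 151 = 49/59.2 × 45.9 + 151 ≈ 188.99 → 189.
CO: row 3.998–12.116 (AQI 51–100). (100−51)·(6.135−3.998)/(12.116−3.998) + 51 = 49·2.137/8.118 + 51 ≈ 63.90 → 64.
NO₂: 862.96 ∈ [580.06, 964.13] ↔ index [51, 100].
51 + (862.96−580.06)·(100−51)/(964.13−580.06) = 51 + 282.90·49/384.07 ≈ 87.09, so AQI = 87.
Sub-indices: SO₂→198, O₃→118, PM2.5→144, PM10→189, CO→64, NO₂→87. Ranked high→low: 198, 189, 144, 118, 87, 64. Second-highest sub-index = 189.

189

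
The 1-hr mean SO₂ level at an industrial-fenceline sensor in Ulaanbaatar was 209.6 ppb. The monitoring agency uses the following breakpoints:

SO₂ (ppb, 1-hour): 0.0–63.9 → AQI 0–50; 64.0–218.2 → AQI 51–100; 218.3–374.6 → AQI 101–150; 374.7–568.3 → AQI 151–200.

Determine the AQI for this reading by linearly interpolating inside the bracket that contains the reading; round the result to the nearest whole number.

97

SO₂: 209.6 lies in 64.0–218.2, so I_lo=51, I_hi=100, C_lo=64.0, C_hi=218.2.
(100−51)/(218.2−64.0) × (209.6−64.0) + 51 = 49/154.2 × 145.6 + 51 ≈ 97.27 → 97.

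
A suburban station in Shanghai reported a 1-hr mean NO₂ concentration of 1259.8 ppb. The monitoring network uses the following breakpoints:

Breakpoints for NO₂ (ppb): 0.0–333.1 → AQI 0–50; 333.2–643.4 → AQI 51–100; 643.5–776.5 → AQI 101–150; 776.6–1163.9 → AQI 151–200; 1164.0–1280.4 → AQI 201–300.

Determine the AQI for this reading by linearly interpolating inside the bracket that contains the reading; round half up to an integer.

282

NO₂ 1259.8: bracket 1164.0–1280.4 → index 201–300; slope 99/116.4, offset 95.8.
AQI = 201 + 99/116.4·95.8 ≈ 282.48 ⇒ 282.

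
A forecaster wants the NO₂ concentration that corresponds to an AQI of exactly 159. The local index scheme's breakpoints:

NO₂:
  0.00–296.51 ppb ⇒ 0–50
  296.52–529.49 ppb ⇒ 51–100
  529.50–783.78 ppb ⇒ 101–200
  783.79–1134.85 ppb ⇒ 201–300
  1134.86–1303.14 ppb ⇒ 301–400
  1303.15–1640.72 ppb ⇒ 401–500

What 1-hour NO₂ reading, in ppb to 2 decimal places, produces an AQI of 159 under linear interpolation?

678.47

AQI 159 lies in the 101–200 band, which corresponds to 529.50–783.78 ppb.
C = 529.50 + (159−101)×(783.78−529.50)/(200−101) = 529.50 + 58×254.28/99 ≈ 678.4721 ppb → 678.47 ppb to 2 dp.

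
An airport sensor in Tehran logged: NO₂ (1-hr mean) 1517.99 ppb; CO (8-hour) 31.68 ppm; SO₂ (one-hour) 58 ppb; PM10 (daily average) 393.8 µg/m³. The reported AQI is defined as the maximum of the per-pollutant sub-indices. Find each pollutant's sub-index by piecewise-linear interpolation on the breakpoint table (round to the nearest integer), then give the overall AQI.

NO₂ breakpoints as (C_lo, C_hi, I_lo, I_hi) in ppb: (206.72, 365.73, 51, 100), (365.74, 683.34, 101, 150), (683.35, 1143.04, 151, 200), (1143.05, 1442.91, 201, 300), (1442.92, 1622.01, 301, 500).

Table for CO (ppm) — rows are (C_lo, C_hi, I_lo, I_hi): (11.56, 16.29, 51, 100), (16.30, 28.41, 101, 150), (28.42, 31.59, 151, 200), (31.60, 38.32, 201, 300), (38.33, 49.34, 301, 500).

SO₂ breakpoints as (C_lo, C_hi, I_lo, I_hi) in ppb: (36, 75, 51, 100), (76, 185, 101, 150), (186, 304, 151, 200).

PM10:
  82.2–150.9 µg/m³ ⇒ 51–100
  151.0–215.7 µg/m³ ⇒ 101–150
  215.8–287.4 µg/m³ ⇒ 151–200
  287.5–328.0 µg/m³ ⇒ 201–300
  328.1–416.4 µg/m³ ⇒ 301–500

NO₂: 1517.99 lies in 1442.92–1622.01, so I_lo=301, I_hi=500, C_lo=1442.92, C_hi=1622.01.
(500−301)/(1622.01−1442.92) × (1517.99−1442.92) + 301 = 199/179.09 × 75.07 + 301 ≈ 384.42 → 384.
CO 31.68: bracket 31.60–38.32 → index 201–300; slope 99/6.72, offset 0.08.
AQI = 201 + 99/6.72·0.08 ≈ 202.18 ⇒ 202.
SO₂: 58 lies in 36–75, so I_lo=51, I_hi=100, C_lo=36, C_hi=75.
(100−51)/(75−36) × (58−36) + 51 = 49/39 × 22 + 51 ≈ 78.64 → 79.
PM10: 393.8 lies in 328.1–416.4, so I_lo=301, I_hi=500, C_lo=328.1, C_hi=416.4.
(500−301)/(416.4−328.1) × (393.8−328.1) + 301 = 199/88.3 × 65.7 + 301 ≈ 449.07 → 449.
Sub-indices: NO₂→384, CO→202, SO₂→79, PM10→449. Overall AQI = max = 449; dominant pollutant is PM10.

449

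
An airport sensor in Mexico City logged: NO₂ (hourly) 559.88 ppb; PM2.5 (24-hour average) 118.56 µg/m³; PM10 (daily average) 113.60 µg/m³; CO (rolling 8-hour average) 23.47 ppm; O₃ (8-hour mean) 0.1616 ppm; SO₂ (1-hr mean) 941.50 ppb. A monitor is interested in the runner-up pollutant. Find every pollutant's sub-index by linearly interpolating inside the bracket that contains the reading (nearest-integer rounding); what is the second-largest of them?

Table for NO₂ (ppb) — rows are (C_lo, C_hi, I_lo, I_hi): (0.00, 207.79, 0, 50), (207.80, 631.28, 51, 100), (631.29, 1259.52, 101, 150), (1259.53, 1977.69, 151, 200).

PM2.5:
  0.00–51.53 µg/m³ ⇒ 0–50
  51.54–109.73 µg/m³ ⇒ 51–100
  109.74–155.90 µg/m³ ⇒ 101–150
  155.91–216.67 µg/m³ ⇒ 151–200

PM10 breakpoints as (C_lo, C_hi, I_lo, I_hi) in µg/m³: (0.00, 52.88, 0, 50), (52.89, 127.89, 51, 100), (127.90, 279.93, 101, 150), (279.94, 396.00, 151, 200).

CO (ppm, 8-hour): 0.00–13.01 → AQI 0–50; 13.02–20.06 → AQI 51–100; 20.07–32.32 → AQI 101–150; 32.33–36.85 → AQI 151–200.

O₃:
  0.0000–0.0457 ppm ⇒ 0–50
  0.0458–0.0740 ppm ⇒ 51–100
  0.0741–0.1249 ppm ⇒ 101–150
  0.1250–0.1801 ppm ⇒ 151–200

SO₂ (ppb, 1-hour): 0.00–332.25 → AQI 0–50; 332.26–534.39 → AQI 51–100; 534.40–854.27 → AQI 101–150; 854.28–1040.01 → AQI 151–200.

NO₂ 559.88: bracket 207.80–631.28 → index 51–100; slope 49/423.48, offset 352.08.
AQI = 51 + 49/423.48·352.08 ≈ 91.74 ⇒ 92.
PM2.5: 118.56 ∈ [109.74, 155.90] ↔ index [101, 150].
101 + (118.56−109.74)·(150−101)/(155.90−109.74) = 101 + 8.82·49/46.16 ≈ 110.36, so AQI = 110.
PM10: 113.60 ∈ [52.89, 127.89] ↔ index [51, 100].
51 + (113.60−52.89)·(100−51)/(127.89−52.89) = 51 + 60.71·49/75.00 ≈ 90.66, so AQI = 91.
CO: 23.47 ∈ [20.07, 32.32] ↔ index [101, 150].
101 + (23.47−20.07)·(150−101)/(32.32−20.07) = 101 + 3.40·49/12.25 ≈ 114.60, so AQI = 115.
O₃: row 0.1250–0.1801 (AQI 151–200). (200−151)·(0.1616−0.1250)/(0.1801−0.1250) + 151 = 49·0.0366/0.0551 + 151 ≈ 183.55 → 184.
SO₂: row 854.28–1040.01 (AQI 151–200). (200−151)·(941.50−854.28)/(1040.01−854.28) + 151 = 49·87.22/185.73 + 151 ≈ 174.01 → 174.
Sub-indices: NO₂→92, PM2.5→110, PM10→91, CO→115, O₃→184, SO₂→174. Ranked high→low: 184, 174, 115, 110, 92, 91. Second-highest sub-index = 174.

174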